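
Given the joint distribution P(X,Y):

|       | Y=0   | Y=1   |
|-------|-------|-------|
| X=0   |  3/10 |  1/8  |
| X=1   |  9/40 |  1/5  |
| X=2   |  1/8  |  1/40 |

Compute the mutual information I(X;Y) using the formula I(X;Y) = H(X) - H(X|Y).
0.0412 bits

I(X;Y) = H(X) - H(X|Y)

Marginal of X (row sums):
  P(X=0) = 3/10 + 1/8 = 17/40
  P(X=1) = 9/40 + 1/5 = 17/40
  P(X=2) = 1/8 + 1/40 = 3/20
H(X) = -[(17/40)·log₂(17/40) + (17/40)·log₂(17/40) + (3/20)·log₂(3/20)]
  = 0.52465 + 0.52465 + 0.41054 = 1.45984 bits

Marginal of Y (column sums):
  P(Y=0) = 3/10 + 9/40 + 1/8 = 13/20
  P(Y=1) = 1/8 + 1/5 + 1/40 = 7/20
H(X|Y) = Σ_y P(y)·H(X|Y=y):
  Y=0: P(Y=0) = 13/20, P(X|Y=0) = (6/13, 9/26, 5/26) → H(X|Y=0) = 1.50204
  Y=1: P(Y=1) = 7/20, P(X|Y=1) = (5/14, 4/7, 1/14) → H(X|Y=1) = 1.26381
H(X|Y) = (13/20)·1.50204 + (7/20)·1.26381 = 1.41866 bits

I(X;Y) = H(X) - H(X|Y) = 1.45984 - 1.41866 = 0.0412 bits

Cross-check via I(X;Y) = H(X) + H(Y) - H(X,Y): computing H(Y) from the column sums and H(X,Y) from the 6 cells in the same way gives H(Y) = 0.93407 bits and H(X,Y) = 2.35272 bits, so
I(X;Y) = 1.45984 + 0.93407 - 2.35272 = 0.0412 bits ✓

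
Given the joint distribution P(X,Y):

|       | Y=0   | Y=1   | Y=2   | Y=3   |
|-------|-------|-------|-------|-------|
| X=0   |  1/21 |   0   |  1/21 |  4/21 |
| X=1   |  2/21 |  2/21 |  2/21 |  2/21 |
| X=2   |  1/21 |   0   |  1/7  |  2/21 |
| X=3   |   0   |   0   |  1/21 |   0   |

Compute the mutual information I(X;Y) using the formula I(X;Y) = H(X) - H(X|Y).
0.3011 bits

I(X;Y) = H(X) - H(X|Y)

Marginal of X (row sums):
  P(X=0) = 1/21 + 0 + 1/21 + 4/21 = 2/7
  P(X=1) = 2/21 + 2/21 + 2/21 + 2/21 = 8/21
  P(X=2) = 1/21 + 0 + 1/7 + 2/21 = 2/7
  P(X=3) = 0 + 0 + 1/21 + 0 = 1/21
H(X) = -[(2/7)·log₂(2/7) + (8/21)·log₂(8/21) + (2/7)·log₂(2/7) + (1/21)·log₂(1/21)]
  = 0.516387 + 0.530407 + 0.516387 + 0.209158 = 1.77234 bits

Marginal of Y (column sums):
  P(Y=0) = 1/21 + 2/21 + 1/21 + 0 = 4/21
  P(Y=1) = 0 + 2/21 + 0 + 0 = 2/21
  P(Y=2) = 1/21 + 2/21 + 1/7 + 1/21 = 1/3
  P(Y=3) = 4/21 + 2/21 + 2/21 + 0 = 8/21
H(X|Y) = Σ_y P(y)·H(X|Y=y):
  Y=0: P(Y=0) = 4/21, P(X|Y=0) = (1/4, 1/2, 1/4, 0) → H(X|Y=0) = 1.500000
  Y=1: P(Y=1) = 2/21, P(X|Y=1) = (0, 1, 0, 0) → H(X|Y=1) = 0.000000
  Y=2: P(Y=2) = 1/3, P(X|Y=2) = (1/7, 2/7, 3/7, 1/7) → H(X|Y=2) = 1.842371
  Y=3: P(Y=3) = 8/21, P(X|Y=3) = (1/2, 1/4, 1/4, 0) → H(X|Y=3) = 1.500000
H(X|Y) = (4/21)·1.500000 + (2/21)·0.000000 + (1/3)·1.842371 + (8/21)·1.500000 = 1.47127 bits

I(X;Y) = H(X) - H(X|Y) = 1.77234 - 1.47127 = 0.3011 bits

Cross-check via I(X;Y) = H(X) + H(Y) - H(X,Y): computing H(Y) from the column sums and H(X,Y) from the 16 cells in the same way gives H(Y) = 1.83748 bits and H(X,Y) = 3.30875 bits, so
I(X;Y) = 1.77234 + 1.83748 - 3.30875 = 0.3011 bits ✓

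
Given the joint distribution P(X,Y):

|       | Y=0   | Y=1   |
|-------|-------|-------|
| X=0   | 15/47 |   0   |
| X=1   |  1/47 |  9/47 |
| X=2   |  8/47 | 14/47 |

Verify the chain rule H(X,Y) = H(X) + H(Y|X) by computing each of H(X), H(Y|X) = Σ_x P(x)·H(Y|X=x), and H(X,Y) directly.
H(X) = 1.5135 bits, H(Y|X) = 0.5424 bits, H(X,Y) = 2.0560 bits

Marginal of X (row sums):
  P(X=0) = 15/47 + 0 = 15/47
  P(X=1) = 1/47 + 9/47 = 10/47
  P(X=2) = 8/47 + 14/47 = 22/47
H(X) = -[(15/47)·log₂(15/47) + (10/47)·log₂(10/47) + (22/47)·log₂(22/47)]
  = 0.525861 + 0.475034 + 0.512627 = 1.5135 bits

H(Y|X) = Σ_x P(x)·H(Y|X=x):
  X=0: P(X=0) = 15/47, P(Y|X=0) = (1, 0) → H(Y|X=0) = 0.000000
  X=1: P(X=1) = 10/47, P(Y|X=1) = (1/10, 9/10) → H(Y|X=1) = 0.468996
  X=2: P(X=2) = 22/47, P(Y|X=2) = (4/11, 7/11) → H(Y|X=2) = 0.945660
H(Y|X) = (15/47)·0.000000 + (10/47)·0.468996 + (22/47)·0.945660 = 0.5424 bits

H(X,Y) = -Σ_{x,y} P(x,y) log₂ P(x,y). Per-cell terms -P(x,y)·log₂P(x,y):
  X=0: 0.525861, 0.000000
  X=1: 0.118183, 0.456638
  X=2: 0.434824, 0.520453
  (cells with P = 0 contribute 0)
Sum of the 6 terms: H(X,Y) = 2.0560 bits

Chain rule check:
  H(X) + H(Y|X) = 1.5135 + 0.5424 = 2.0559 bits
  H(X,Y) = 2.0560 bits
✓ Chain rule verified (Δ = 0.0001 is 4-dp rounding noise: each of the three values was rounded independently).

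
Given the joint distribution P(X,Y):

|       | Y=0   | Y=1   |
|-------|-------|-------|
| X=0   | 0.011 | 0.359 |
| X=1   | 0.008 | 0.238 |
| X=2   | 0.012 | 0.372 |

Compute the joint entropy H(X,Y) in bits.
1.7580 bits

H(X,Y) = -Σ_{x,y} P(x,y) log₂ P(x,y). Per-cell terms -P(x,y)·log₂P(x,y):
  X=0: 0.07157, 0.53058
  X=1: 0.05573, 0.49289
  X=2: 0.07657, 0.53070
Sum of the 6 terms: H(X,Y) = 1.7580 bits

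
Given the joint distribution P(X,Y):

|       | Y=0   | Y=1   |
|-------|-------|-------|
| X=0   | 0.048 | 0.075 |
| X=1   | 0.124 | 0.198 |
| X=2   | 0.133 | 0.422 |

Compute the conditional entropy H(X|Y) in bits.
1.3516 bits

H(X|Y) = H(X,Y) - H(Y)

H(X,Y) = -Σ_{x,y} P(x,y) log₂ P(x,y). Per-cell terms -P(x,y)·log₂P(x,y):
  X=0: 0.21028, 0.28027
  X=1: 0.37344, 0.46261
  X=2: 0.38710, 0.52526
Sum of the 6 terms: H(X,Y) = 2.23896 bits

Marginal of Y (column sums):
  P(Y=0) = 0.048 + 0.124 + 0.133 = 0.305
  P(Y=1) = 0.075 + 0.198 + 0.422 = 0.695
H(Y) = -[0.305·log₂(0.305) + 0.695·log₂(0.695)]
  = 0.52250 + 0.36482 = 0.88732 bits

H(X|Y) = H(X,Y) - H(Y) = 2.23896 - 0.88732 = 1.3516 bits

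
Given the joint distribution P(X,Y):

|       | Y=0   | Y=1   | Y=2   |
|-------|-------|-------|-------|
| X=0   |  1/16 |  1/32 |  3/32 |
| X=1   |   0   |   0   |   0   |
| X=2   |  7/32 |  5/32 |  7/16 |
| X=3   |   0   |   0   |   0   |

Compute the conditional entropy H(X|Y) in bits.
0.6940 bits

H(X|Y) = H(X,Y) - H(Y)

H(X,Y) = -Σ_{x,y} P(x,y) log₂ P(x,y). Per-cell terms -P(x,y)·log₂P(x,y):
  X=0: 0.25000, 0.15625, 0.32016
  X=1: 0.00000, 0.00000, 0.00000
  X=2: 0.47964, 0.41845, 0.52178
  X=3: 0.00000, 0.00000, 0.00000
  (cells with P = 0 contribute 0)
Sum of the 12 terms: H(X,Y) = 2.1463 bits

Marginal of Y (column sums):
  P(Y=0) = 1/16 + 0 + 7/32 + 0 = 9/32
  P(Y=1) = 1/32 + 0 + 5/32 + 0 = 3/16
  P(Y=2) = 3/32 + 0 + 7/16 + 0 = 17/32
H(Y) = -[(9/32)·log₂(9/32) + (3/16)·log₂(3/16) + (17/32)·log₂(17/32)]
  = 0.51471 + 0.45282 + 0.48479 = 1.4523 bits

H(X|Y) = H(X,Y) - H(Y) = 2.1463 - 1.4523 = 0.6940 bits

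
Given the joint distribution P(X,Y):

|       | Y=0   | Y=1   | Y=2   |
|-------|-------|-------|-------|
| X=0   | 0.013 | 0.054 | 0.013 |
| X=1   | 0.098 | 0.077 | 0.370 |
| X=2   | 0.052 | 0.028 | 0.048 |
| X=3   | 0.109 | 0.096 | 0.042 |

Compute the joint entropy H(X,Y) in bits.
2.9759 bits

H(X,Y) = -Σ_{x,y} P(x,y) log₂ P(x,y). Per-cell terms -P(x,y)·log₂P(x,y):
  X=0: 0.081449, 0.227388, 0.081449
  X=1: 0.328405, 0.284823, 0.530729
  X=2: 0.221798, 0.144436, 0.210279
  X=3: 0.348538, 0.324559, 0.192086
Sum of the 12 terms: H(X,Y) = 2.9759 bits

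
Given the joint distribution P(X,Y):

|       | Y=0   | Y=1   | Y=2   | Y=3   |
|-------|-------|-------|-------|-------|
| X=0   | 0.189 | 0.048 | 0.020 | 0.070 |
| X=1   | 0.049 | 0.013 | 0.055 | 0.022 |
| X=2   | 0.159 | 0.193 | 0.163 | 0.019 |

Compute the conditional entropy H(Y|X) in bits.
1.7006 bits

H(Y|X) = H(X,Y) - H(X)

H(X,Y) = -Σ_{x,y} P(x,y) log₂ P(x,y). Per-cell terms -P(x,y)·log₂P(x,y):
  X=0: 0.45427, 0.21028, 0.11288, 0.26856
  X=1: 0.21320, 0.08145, 0.23014, 0.12114
  X=2: 0.42181, 0.45805, 0.42658, 0.10864
Sum of the 12 terms: H(X,Y) = 3.1070 bits

Marginal of X (row sums):
  P(X=0) = 0.189 + 0.048 + 0.020 + 0.070 = 0.327
  P(X=1) = 0.049 + 0.013 + 0.055 + 0.022 = 0.139
  P(X=2) = 0.159 + 0.193 + 0.163 + 0.019 = 0.534
H(X) = -[0.327·log₂(0.327) + 0.139·log₂(0.139) + 0.534·log₂(0.534)]
  = 0.52733 + 0.39571 + 0.48332 = 1.4064 bits

H(Y|X) = H(X,Y) - H(X) = 3.1070 - 1.4064 = 1.7006 bits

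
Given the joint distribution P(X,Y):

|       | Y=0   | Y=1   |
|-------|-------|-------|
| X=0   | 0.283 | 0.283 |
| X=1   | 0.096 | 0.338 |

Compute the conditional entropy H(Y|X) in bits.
0.8969 bits

H(Y|X) = H(X,Y) - H(X)

H(X,Y) = -Σ_{x,y} P(x,y) log₂ P(x,y). Per-cell terms -P(x,y)·log₂P(x,y):
  X=0: 0.5154, 0.5154
  X=1: 0.3246, 0.5289
Sum of the 4 terms: H(X,Y) = 1.8843 bits

Marginal of X (row sums):
  P(X=0) = 0.283 + 0.283 = 0.566
  P(X=1) = 0.096 + 0.338 = 0.434
H(X) = -[0.566·log₂(0.566) + 0.434·log₂(0.434)]
  = 0.4648 + 0.5226 = 0.9874 bits

H(Y|X) = H(X,Y) - H(X) = 1.8843 - 0.9874 = 0.8969 bits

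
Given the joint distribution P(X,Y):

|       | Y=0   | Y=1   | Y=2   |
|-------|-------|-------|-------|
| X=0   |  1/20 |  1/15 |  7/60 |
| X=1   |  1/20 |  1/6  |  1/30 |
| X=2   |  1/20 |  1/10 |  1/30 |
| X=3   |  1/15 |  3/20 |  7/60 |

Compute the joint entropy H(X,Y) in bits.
3.3931 bits

H(X,Y) = -Σ_{x,y} P(x,y) log₂ P(x,y). Per-cell terms -P(x,y)·log₂P(x,y):
  X=0: 0.21610, 0.26046, 0.36161
  X=1: 0.21610, 0.43083, 0.16356
  X=2: 0.21610, 0.33219, 0.16356
  X=3: 0.26046, 0.41054, 0.36161
Sum of the 12 terms: H(X,Y) = 3.3931 bits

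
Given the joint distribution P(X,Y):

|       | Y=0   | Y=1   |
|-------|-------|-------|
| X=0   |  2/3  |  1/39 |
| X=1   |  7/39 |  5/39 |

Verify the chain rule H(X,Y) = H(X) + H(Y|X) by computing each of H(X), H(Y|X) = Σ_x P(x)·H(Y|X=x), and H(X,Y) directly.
H(X) = 0.8905 bits, H(Y|X) = 0.4597 bits, H(X,Y) = 1.3502 bits

Marginal of X (row sums):
  P(X=0) = 2/3 + 1/39 = 9/13
  P(X=1) = 7/39 + 5/39 = 4/13
H(X) = -[(9/13)·log₂(9/13) + (4/13)·log₂(4/13)]
  = 0.3673 + 0.5232 = 0.8905 bits

H(Y|X) = Σ_x P(x)·H(Y|X=x):
  X=0: P(X=0) = 9/13, P(Y|X=0) = (26/27, 1/27) → H(Y|X=0) = 0.2285
  X=1: P(X=1) = 4/13, P(Y|X=1) = (7/12, 5/12) → H(Y|X=1) = 0.9799
H(Y|X) = (9/13)·0.2285 + (4/13)·0.9799 = 0.4597 bits

H(X,Y) = -Σ_{x,y} P(x,y) log₂ P(x,y). Per-cell terms -P(x,y)·log₂P(x,y):
  X=0: 0.3900, 0.1355
  X=1: 0.4448, 0.3799
Sum of the 4 terms: H(X,Y) = 1.3502 bits

Chain rule check:
  H(X) + H(Y|X) = 0.8905 + 0.4597 = 1.3502 bits
  H(X,Y) = 1.3502 bits
✓ Chain rule verified.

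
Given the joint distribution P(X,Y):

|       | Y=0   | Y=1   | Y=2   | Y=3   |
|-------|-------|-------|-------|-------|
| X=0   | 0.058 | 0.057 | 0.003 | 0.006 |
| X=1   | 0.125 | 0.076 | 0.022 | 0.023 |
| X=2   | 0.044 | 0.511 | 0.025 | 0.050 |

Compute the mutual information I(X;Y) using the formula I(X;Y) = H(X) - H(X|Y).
0.2015 bits

I(X;Y) = H(X) - H(X|Y)

Marginal of X (row sums):
  P(X=0) = 0.058 + 0.057 + 0.003 + 0.006 = 0.124
  P(X=1) = 0.125 + 0.076 + 0.022 + 0.023 = 0.246
  P(X=2) = 0.044 + 0.511 + 0.025 + 0.050 = 0.630
H(X) = -[0.124·log₂(0.124) + 0.246·log₂(0.246) + 0.630·log₂(0.630)]
  = 0.37344 + 0.49772 + 0.41994 = 1.2911 bits

Marginal of Y (column sums):
  P(Y=0) = 0.058 + 0.125 + 0.044 = 0.227
  P(Y=1) = 0.057 + 0.076 + 0.511 = 0.644
  P(Y=2) = 0.003 + 0.022 + 0.025 = 0.050
  P(Y=3) = 0.006 + 0.023 + 0.050 = 0.079
H(X|Y) = Σ_y P(y)·H(X|Y=y):
  Y=0: P(Y=0) = 0.227, P(X|Y=0) = (58/227, 125/227, 44/227) → H(X|Y=0) = 1.43580
  Y=1: P(Y=1) = 0.644, P(X|Y=1) = (57/644, 19/161, 73/92) → H(X|Y=1) = 0.93825
  Y=2: P(Y=2) = 0.050, P(X|Y=2) = (3/50, 11/25, 1/2) → H(X|Y=2) = 1.26468
  Y=3: P(Y=3) = 0.079, P(X|Y=3) = (6/79, 23/79, 50/79) → H(X|Y=3) = 1.21841
H(X|Y) = 0.227·1.43580 + 0.644·0.93825 + 0.050·1.26468 + 0.079·1.21841 = 1.0896 bits

I(X;Y) = H(X) - H(X|Y) = 1.2911 - 1.0896 = 0.2015 bits

Cross-check via I(X;Y) = H(X) + H(Y) - H(X,Y): computing H(Y) from the column sums and H(X,Y) from the 12 cells in the same way gives H(Y) = 1.3999 bits and H(X,Y) = 2.4895 bits, so
I(X;Y) = 1.2911 + 1.3999 - 2.4895 = 0.2015 bits ✓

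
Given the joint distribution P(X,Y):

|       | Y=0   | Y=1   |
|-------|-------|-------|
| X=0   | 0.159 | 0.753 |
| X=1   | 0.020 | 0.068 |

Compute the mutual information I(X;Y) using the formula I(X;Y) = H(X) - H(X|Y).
0.0010 bits

I(X;Y) = H(X) - H(X|Y)

Marginal of X (row sums):
  P(X=0) = 0.159 + 0.753 = 0.912
  P(X=1) = 0.020 + 0.068 = 0.088
H(X) = -[0.912·log₂(0.912) + 0.088·log₂(0.088)]
  = 0.12120 + 0.30856 = 0.42976 bits

Marginal of Y (column sums):
  P(Y=0) = 0.159 + 0.020 = 0.179
  P(Y=1) = 0.753 + 0.068 = 0.821
H(X|Y) = Σ_y P(y)·H(X|Y=y):
  Y=0: P(Y=0) = 0.179, P(X|Y=0) = (159/179, 20/179) → H(X|Y=0) = 0.50512
  Y=1: P(Y=1) = 0.821, P(X|Y=1) = (753/821, 68/821) → H(X|Y=1) = 0.41206
H(X|Y) = 0.179·0.50512 + 0.821·0.41206 = 0.42872 bits

I(X;Y) = H(X) - H(X|Y) = 0.42976 - 0.42872 = 0.0010 bits

Cross-check via I(X;Y) = H(X) + H(Y) - H(X,Y): computing H(Y) from the column sums and H(X,Y) from the 4 cells in the same way gives H(Y) = 0.67788 bits and H(X,Y) = 1.10660 bits, so
I(X;Y) = 0.42976 + 0.67788 - 1.10660 = 0.0010 bits ✓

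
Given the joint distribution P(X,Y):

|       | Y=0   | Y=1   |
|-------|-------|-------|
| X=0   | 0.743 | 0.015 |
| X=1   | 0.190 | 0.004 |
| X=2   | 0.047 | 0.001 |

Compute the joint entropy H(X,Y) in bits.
1.1137 bits

H(X,Y) = -Σ_{x,y} P(x,y) log₂ P(x,y). Per-cell terms -P(x,y)·log₂P(x,y):
  X=0: 0.3184, 0.0909
  X=1: 0.4552, 0.0319
  X=2: 0.2073, 0.0100
Sum of the 6 terms: H(X,Y) = 1.1137 bits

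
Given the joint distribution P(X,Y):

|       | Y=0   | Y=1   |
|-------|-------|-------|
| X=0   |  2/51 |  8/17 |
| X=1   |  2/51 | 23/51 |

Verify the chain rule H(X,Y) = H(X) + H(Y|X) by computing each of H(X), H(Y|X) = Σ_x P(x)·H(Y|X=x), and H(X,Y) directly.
H(X) = 0.9997 bits, H(Y|X) = 0.3966 bits, H(X,Y) = 1.3963 bits

Marginal of X (row sums):
  P(X=0) = 2/51 + 8/17 = 26/51
  P(X=1) = 2/51 + 23/51 = 25/51
H(X) = -[(26/51)·log₂(26/51) + (25/51)·log₂(25/51)]
  = 0.49552 + 0.50420 = 0.9997 bits

H(Y|X) = Σ_x P(x)·H(Y|X=x):
  X=0: P(X=0) = 26/51, P(Y|X=0) = (1/13, 12/13) → H(Y|X=0) = 0.39124
  X=1: P(X=1) = 25/51, P(Y|X=1) = (2/25, 23/25) → H(Y|X=1) = 0.40218
H(Y|X) = (26/51)·0.39124 + (25/51)·0.40218 = 0.3966 bits

H(X,Y) = -Σ_{x,y} P(x,y) log₂ P(x,y). Per-cell terms -P(x,y)·log₂P(x,y):
  X=0: 0.18323, 0.51175
  X=1: 0.18323, 0.51811
Sum of the 4 terms: H(X,Y) = 1.3963 bits

Chain rule check:
  H(X) + H(Y|X) = 0.9997 + 0.3966 = 1.3963 bits
  H(X,Y) = 1.3963 bits
✓ Chain rule verified.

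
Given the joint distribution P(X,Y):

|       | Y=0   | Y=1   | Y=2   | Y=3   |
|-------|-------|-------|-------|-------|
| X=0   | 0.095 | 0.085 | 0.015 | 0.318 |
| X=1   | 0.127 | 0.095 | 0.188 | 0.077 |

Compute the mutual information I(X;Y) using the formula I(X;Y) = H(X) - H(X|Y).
0.2429 bits

I(X;Y) = H(X) - H(X|Y)

Marginal of X (row sums):
  P(X=0) = 0.095 + 0.085 + 0.015 + 0.318 = 0.513
  P(X=1) = 0.127 + 0.095 + 0.188 + 0.077 = 0.487
H(X) = -[0.513·log₂(0.513) + 0.487·log₂(0.487)]
  = 0.49400 + 0.50551 = 0.99951 bits

Marginal of Y (column sums):
  P(Y=0) = 0.095 + 0.127 = 0.222
  P(Y=1) = 0.085 + 0.095 = 0.180
  P(Y=2) = 0.015 + 0.188 = 0.203
  P(Y=3) = 0.318 + 0.077 = 0.395
H(X|Y) = Σ_y P(y)·H(X|Y=y):
  Y=0: P(Y=0) = 0.222, P(X|Y=0) = (95/222, 127/222) → H(X|Y=0) = 0.98496
  Y=1: P(Y=1) = 0.180, P(X|Y=1) = (17/36, 19/36) → H(X|Y=1) = 0.99777
  Y=2: P(Y=2) = 0.203, P(X|Y=2) = (15/203, 188/203) → H(X|Y=2) = 0.38028
  Y=3: P(Y=3) = 0.395, P(X|Y=3) = (318/395, 77/395) → H(X|Y=3) = 0.71169
H(X|Y) = 0.222·0.98496 + 0.180·0.99777 + 0.203·0.38028 + 0.395·0.71169 = 0.75657 bits

I(X;Y) = H(X) - H(X|Y) = 0.99951 - 0.75657 = 0.2429 bits

Cross-check via I(X;Y) = H(X) + H(Y) - H(X,Y): computing H(Y) from the column sums and H(X,Y) from the 8 cells in the same way gives H(Y) = 1.92367 bits and H(X,Y) = 2.68025 bits, so
I(X;Y) = 0.99951 + 1.92367 - 2.68025 = 0.2429 bits ✓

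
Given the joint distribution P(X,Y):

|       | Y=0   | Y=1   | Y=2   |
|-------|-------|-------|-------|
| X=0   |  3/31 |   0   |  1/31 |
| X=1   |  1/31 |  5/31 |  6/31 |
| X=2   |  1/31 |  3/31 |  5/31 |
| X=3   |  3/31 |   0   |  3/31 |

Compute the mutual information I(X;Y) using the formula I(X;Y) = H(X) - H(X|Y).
0.3118 bits

I(X;Y) = H(X) - H(X|Y)

Marginal of X (row sums):
  P(X=0) = 3/31 + 0 + 1/31 = 4/31
  P(X=1) = 1/31 + 5/31 + 6/31 = 12/31
  P(X=2) = 1/31 + 3/31 + 5/31 = 9/31
  P(X=3) = 3/31 + 0 + 3/31 = 6/31
H(X) = -[(4/31)·log₂(4/31) + (12/31)·log₂(12/31) + (9/31)·log₂(9/31) + (6/31)·log₂(6/31)]
  = 0.38119 + 0.53003 + 0.51801 + 0.45856 = 1.88779 bits

Marginal of Y (column sums):
  P(Y=0) = 3/31 + 1/31 + 1/31 + 3/31 = 8/31
  P(Y=1) = 0 + 5/31 + 3/31 + 0 = 8/31
  P(Y=2) = 1/31 + 6/31 + 5/31 + 3/31 = 15/31
H(X|Y) = Σ_y P(y)·H(X|Y=y):
  Y=0: P(Y=0) = 8/31, P(X|Y=0) = (3/8, 1/8, 1/8, 3/8) → H(X|Y=0) = 1.81128
  Y=1: P(Y=1) = 8/31, P(X|Y=1) = (0, 5/8, 3/8, 0) → H(X|Y=1) = 0.95443
  Y=2: P(Y=2) = 15/31, P(X|Y=2) = (1/15, 2/5, 1/3, 1/5) → H(X|Y=2) = 1.78194
H(X|Y) = (8/31)·1.81128 + (8/31)·0.95443 + (15/31)·1.78194 = 1.57596 bits

I(X;Y) = H(X) - H(X|Y) = 1.88779 - 1.57596 = 0.3118 bits

Cross-check via I(X;Y) = H(X) + H(Y) - H(X,Y): computing H(Y) from the column sums and H(X,Y) from the 12 cells in the same way gives H(Y) = 1.51538 bits and H(X,Y) = 3.09134 bits, so
I(X;Y) = 1.88779 + 1.51538 - 3.09134 = 0.3118 bits ✓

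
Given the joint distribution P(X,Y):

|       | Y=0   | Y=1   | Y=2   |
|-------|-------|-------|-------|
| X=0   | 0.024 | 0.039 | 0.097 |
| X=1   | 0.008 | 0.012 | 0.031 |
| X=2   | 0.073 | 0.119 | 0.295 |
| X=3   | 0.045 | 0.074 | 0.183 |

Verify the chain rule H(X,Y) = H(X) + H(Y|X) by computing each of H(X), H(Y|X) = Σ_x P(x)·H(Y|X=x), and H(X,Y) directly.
H(X) = 1.6692 bits, H(Y|X) = 1.3450 bits, H(X,Y) = 3.0141 bits

Marginal of X (row sums):
  P(X=0) = 0.024 + 0.039 + 0.097 = 0.160
  P(X=1) = 0.008 + 0.012 + 0.031 = 0.051
  P(X=2) = 0.073 + 0.119 + 0.295 = 0.487
  P(X=3) = 0.045 + 0.074 + 0.183 = 0.302
H(X) = -[0.160·log₂(0.160) + 0.051·log₂(0.051) + 0.487·log₂(0.487) + 0.302·log₂(0.302)]
  = 0.4230 + 0.2190 + 0.5055 + 0.5217 = 1.6692 bits

H(Y|X) = Σ_x P(x)·H(Y|X=x):
  X=0: P(X=0) = 0.160, P(Y|X=0) = (3/20, 39/160, 97/160) → H(Y|X=0) = 1.3447
  X=1: P(X=1) = 0.051, P(Y|X=1) = (8/51, 4/17, 31/51) → H(Y|X=1) = 1.3469
  X=2: P(X=2) = 0.487, P(Y|X=2) = (73/487, 119/487, 295/487) → H(Y|X=2) = 1.3453
  X=3: P(X=3) = 0.302, P(Y|X=3) = (45/302, 37/151, 183/302) → H(Y|X=3) = 1.3443
H(Y|X) = 0.160·1.3447 + 0.051·1.3469 + 0.487·1.3453 + 0.302·1.3443 = 1.3450 bits

H(X,Y) = -Σ_{x,y} P(x,y) log₂ P(x,y). Per-cell terms -P(x,y)·log₂P(x,y):
  X=0: 0.1291, 0.1825, 0.3265
  X=1: 0.0557, 0.0766, 0.1554
  X=2: 0.2756, 0.3654, 0.5196
  X=3: 0.2013, 0.2780, 0.4484
Sum of the 12 terms: H(X,Y) = 3.0141 bits

Chain rule check:
  H(X) + H(Y|X) = 1.6692 + 1.3450 = 3.0142 bits
  H(X,Y) = 3.0141 bits
✓ Chain rule verified (Δ = 0.0001 is 4-dp rounding noise: each of the three values was rounded independently).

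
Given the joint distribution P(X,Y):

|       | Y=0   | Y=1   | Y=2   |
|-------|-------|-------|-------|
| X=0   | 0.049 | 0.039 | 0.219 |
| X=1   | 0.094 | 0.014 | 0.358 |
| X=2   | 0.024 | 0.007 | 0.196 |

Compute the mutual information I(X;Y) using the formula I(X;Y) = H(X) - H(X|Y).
0.0308 bits

I(X;Y) = H(X) - H(X|Y)

Marginal of X (row sums):
  P(X=0) = 0.049 + 0.039 + 0.219 = 0.307
  P(X=1) = 0.094 + 0.014 + 0.358 = 0.466
  P(X=2) = 0.024 + 0.007 + 0.196 = 0.227
H(X) = -[0.307·log₂(0.307) + 0.466·log₂(0.466) + 0.227·log₂(0.227)]
  = 0.52303 + 0.51334 + 0.48561 = 1.52198 bits

Marginal of Y (column sums):
  P(Y=0) = 0.049 + 0.094 + 0.024 = 0.167
  P(Y=1) = 0.039 + 0.014 + 0.007 = 0.060
  P(Y=2) = 0.219 + 0.358 + 0.196 = 0.773
H(X|Y) = Σ_y P(y)·H(X|Y=y):
  Y=0: P(Y=0) = 0.167, P(X|Y=0) = (49/167, 94/167, 24/167) → H(X|Y=0) = 1.38795
  Y=1: P(Y=1) = 0.060, P(X|Y=1) = (13/20, 7/30, 7/60) → H(X|Y=1) = 1.25547
  Y=2: P(Y=2) = 0.773, P(X|Y=2) = (219/773, 358/773, 196/773) → H(X|Y=2) = 1.53175
H(X|Y) = 0.167·1.38795 + 0.060·1.25547 + 0.773·1.53175 = 1.49116 bits

I(X;Y) = H(X) - H(X|Y) = 1.52198 - 1.49116 = 0.0308 bits

Cross-check via I(X;Y) = H(X) + H(Y) - H(X,Y): computing H(Y) from the column sums and H(X,Y) from the 9 cells in the same way gives H(Y) = 0.96188 bits and H(X,Y) = 2.45304 bits, so
I(X;Y) = 1.52198 + 0.96188 - 2.45304 = 0.0308 bits ✓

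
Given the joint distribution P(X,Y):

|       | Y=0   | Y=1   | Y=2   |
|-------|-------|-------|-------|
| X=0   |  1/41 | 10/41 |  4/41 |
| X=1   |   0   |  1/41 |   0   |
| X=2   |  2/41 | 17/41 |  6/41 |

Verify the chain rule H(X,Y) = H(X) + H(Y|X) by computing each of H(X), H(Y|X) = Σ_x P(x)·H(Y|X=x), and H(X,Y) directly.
H(X) = 1.0966 bits, H(Y|X) = 1.1338 bits, H(X,Y) = 2.2303 bits

Marginal of X (row sums):
  P(X=0) = 1/41 + 10/41 + 4/41 = 15/41
  P(X=1) = 0 + 1/41 + 0 = 1/41
  P(X=2) = 2/41 + 17/41 + 6/41 = 25/41
H(X) = -[(15/41)·log₂(15/41) + (1/41)·log₂(1/41) + (25/41)·log₂(25/41)]
  = 0.53073 + 0.13067 + 0.43518 = 1.0966 bits

H(Y|X) = Σ_x P(x)·H(Y|X=x):
  X=0: P(X=0) = 15/41, P(Y|X=0) = (1/15, 2/3, 4/15) → H(Y|X=0) = 1.15894
  X=1: P(X=1) = 1/41, P(Y|X=1) = (0, 1, 0) → H(Y|X=1) = 0.00000
  X=2: P(X=2) = 25/41, P(Y|X=2) = (2/25, 17/25, 6/25) → H(Y|X=2) = 1.16399
H(Y|X) = (15/41)·1.15894 + (1/41)·0.00000 + (25/41)·1.16399 = 1.1338 bits

H(X,Y) = -Σ_{x,y} P(x,y) log₂ P(x,y). Per-cell terms -P(x,y)·log₂P(x,y):
  X=0: 0.13067, 0.49649, 0.32757
  X=1: 0.00000, 0.13067, 0.00000
  X=2: 0.21256, 0.52662, 0.40574
  (cells with P = 0 contribute 0)
Sum of the 9 terms: H(X,Y) = 2.2303 bits

Chain rule check:
  H(X) + H(Y|X) = 1.0966 + 1.1338 = 2.2304 bits
  H(X,Y) = 2.2303 bits
✓ Chain rule verified (Δ = 0.0001 is 4-dp rounding noise: each of the three values was rounded independently).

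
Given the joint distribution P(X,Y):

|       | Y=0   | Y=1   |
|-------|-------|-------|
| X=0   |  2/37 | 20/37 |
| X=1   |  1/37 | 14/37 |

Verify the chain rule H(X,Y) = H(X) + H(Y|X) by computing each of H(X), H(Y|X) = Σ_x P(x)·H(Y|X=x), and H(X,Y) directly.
H(X) = 0.9740 bits, H(Y|X) = 0.4046 bits, H(X,Y) = 1.3786 bits

Marginal of X (row sums):
  P(X=0) = 2/37 + 20/37 = 22/37
  P(X=1) = 1/37 + 14/37 = 15/37
H(X) = -[(22/37)·log₂(22/37) + (15/37)·log₂(15/37)]
  = 0.44596 + 0.52807 = 0.9740 bits

H(Y|X) = Σ_x P(x)·H(Y|X=x):
  X=0: P(X=0) = 22/37, P(Y|X=0) = (1/11, 10/11) → H(Y|X=0) = 0.43950
  X=1: P(X=1) = 15/37, P(Y|X=1) = (1/15, 14/15) → H(Y|X=1) = 0.35336
H(Y|X) = (22/37)·0.43950 + (15/37)·0.35336 = 0.4046 bits

H(X,Y) = -Σ_{x,y} P(x,y) log₂ P(x,y). Per-cell terms -P(x,y)·log₂P(x,y):
  X=0: 0.22754, 0.47974
  X=1: 0.14080, 0.53052
Sum of the 4 terms: H(X,Y) = 1.3786 bits

Chain rule check:
  H(X) + H(Y|X) = 0.9740 + 0.4046 = 1.3786 bits
  H(X,Y) = 1.3786 bits
✓ Chain rule verified.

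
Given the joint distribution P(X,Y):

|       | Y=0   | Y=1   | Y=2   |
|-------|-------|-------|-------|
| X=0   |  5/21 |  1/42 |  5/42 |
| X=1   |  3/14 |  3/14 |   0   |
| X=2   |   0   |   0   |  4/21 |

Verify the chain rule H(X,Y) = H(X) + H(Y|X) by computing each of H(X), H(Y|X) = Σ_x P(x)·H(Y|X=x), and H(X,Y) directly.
H(X) = 1.5100 bits, H(Y|X) = 0.8850 bits, H(X,Y) = 2.3950 bits

Marginal of X (row sums):
  P(X=0) = 5/21 + 1/42 + 5/42 = 8/21
  P(X=1) = 3/14 + 3/14 + 0 = 3/7
  P(X=2) = 0 + 0 + 4/21 = 4/21
H(X) = -[(8/21)·log₂(8/21) + (3/7)·log₂(3/7) + (4/21)·log₂(4/21)]
  = 0.53041 + 0.52388 + 0.45568 = 1.5100 bits

H(Y|X) = Σ_x P(x)·H(Y|X=x):
  X=0: P(X=0) = 8/21, P(Y|X=0) = (5/8, 1/16, 5/16) → H(Y|X=0) = 1.19819
  X=1: P(X=1) = 3/7, P(Y|X=1) = (1/2, 1/2, 0) → H(Y|X=1) = 1.00000
  X=2: P(X=2) = 4/21, P(Y|X=2) = (0, 0, 1) → H(Y|X=2) = 0.00000
H(Y|X) = (8/21)·1.19819 + (3/7)·1.00000 + (4/21)·0.00000 = 0.8850 bits

H(X,Y) = -Σ_{x,y} P(x,y) log₂ P(x,y). Per-cell terms -P(x,y)·log₂P(x,y):
  X=0: 0.49295, 0.12839, 0.36552
  X=1: 0.47623, 0.47623, 0.00000
  X=2: 0.00000, 0.00000, 0.45568
  (cells with P = 0 contribute 0)
Sum of the 9 terms: H(X,Y) = 2.3950 bits

Chain rule check:
  H(X) + H(Y|X) = 1.5100 + 0.8850 = 2.3950 bits
  H(X,Y) = 2.3950 bits
✓ Chain rule verified.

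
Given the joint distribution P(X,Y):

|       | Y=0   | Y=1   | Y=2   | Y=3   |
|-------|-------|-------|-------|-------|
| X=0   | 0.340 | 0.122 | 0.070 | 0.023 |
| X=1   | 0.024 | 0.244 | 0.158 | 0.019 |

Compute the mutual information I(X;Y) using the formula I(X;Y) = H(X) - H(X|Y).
0.2830 bits

I(X;Y) = H(X) - H(X|Y)

Marginal of X (row sums):
  P(X=0) = 0.340 + 0.122 + 0.070 + 0.023 = 0.555
  P(X=1) = 0.024 + 0.244 + 0.158 + 0.019 = 0.445
H(X) = -[0.555·log₂(0.555) + 0.445·log₂(0.445)]
  = 0.47144 + 0.51981 = 0.99125 bits

Marginal of Y (column sums):
  P(Y=0) = 0.340 + 0.024 = 0.364
  P(Y=1) = 0.122 + 0.244 = 0.366
  P(Y=2) = 0.070 + 0.158 = 0.228
  P(Y=3) = 0.023 + 0.019 = 0.042
H(X|Y) = Σ_y P(y)·H(X|Y=y):
  Y=0: P(Y=0) = 0.364, P(X|Y=0) = (85/91, 6/91) → H(X|Y=0) = 0.35056
  Y=1: P(Y=1) = 0.366, P(X|Y=1) = (1/3, 2/3) → H(X|Y=1) = 0.91830
  Y=2: P(Y=2) = 0.228, P(X|Y=2) = (35/114, 79/114) → H(X|Y=2) = 0.88970
  Y=3: P(Y=3) = 0.042, P(X|Y=3) = (23/42, 19/42) → H(X|Y=3) = 0.99345
H(X|Y) = 0.364·0.35056 + 0.366·0.91830 + 0.228·0.88970 + 0.042·0.99345 = 0.70828 bits

I(X;Y) = H(X) - H(X|Y) = 0.99125 - 0.70828 = 0.2830 bits

Cross-check via I(X;Y) = H(X) + H(Y) - H(X,Y): computing H(Y) from the column sums and H(X,Y) from the 8 cells in the same way gives H(Y) = 1.73982 bits and H(X,Y) = 2.44810 bits, so
I(X;Y) = 0.99125 + 1.73982 - 2.44810 = 0.2830 bits ✓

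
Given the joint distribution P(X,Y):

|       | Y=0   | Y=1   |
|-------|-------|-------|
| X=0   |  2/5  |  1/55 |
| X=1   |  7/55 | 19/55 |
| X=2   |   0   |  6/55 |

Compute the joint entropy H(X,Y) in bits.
1.8908 bits

H(X,Y) = -Σ_{x,y} P(x,y) log₂ P(x,y). Per-cell terms -P(x,y)·log₂P(x,y):
  X=0: 0.5288, 0.1051
  X=1: 0.3785, 0.5297
  X=2: 0.0000, 0.3487
  (cells with P = 0 contribute 0)
Sum of the 6 terms: H(X,Y) = 1.8908 bits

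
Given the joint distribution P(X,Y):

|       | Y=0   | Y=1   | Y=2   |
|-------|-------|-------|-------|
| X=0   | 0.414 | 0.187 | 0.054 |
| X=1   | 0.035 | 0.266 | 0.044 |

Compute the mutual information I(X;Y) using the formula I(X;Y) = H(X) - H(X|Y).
0.2119 bits

I(X;Y) = H(X) - H(X|Y)

Marginal of X (row sums):
  P(X=0) = 0.414 + 0.187 + 0.054 = 0.655
  P(X=1) = 0.035 + 0.266 + 0.044 = 0.345
H(X) = -[0.655·log₂(0.655) + 0.345·log₂(0.345)]
  = 0.3998 + 0.5297 = 0.9295 bits

Marginal of Y (column sums):
  P(Y=0) = 0.414 + 0.035 = 0.449
  P(Y=1) = 0.187 + 0.266 = 0.453
  P(Y=2) = 0.054 + 0.044 = 0.098
H(X|Y) = Σ_y P(y)·H(X|Y=y):
  Y=0: P(Y=0) = 0.449, P(X|Y=0) = (414/449, 35/449) → H(X|Y=0) = 0.3949
  Y=1: P(Y=1) = 0.453, P(X|Y=1) = (187/453, 266/453) → H(X|Y=1) = 0.9779
  Y=2: P(Y=2) = 0.098, P(X|Y=2) = (27/49, 22/49) → H(X|Y=2) = 0.9925
H(X|Y) = 0.449·0.3949 + 0.453·0.9779 + 0.098·0.9925 = 0.7176 bits

I(X;Y) = H(X) - H(X|Y) = 0.9295 - 0.7176 = 0.2119 bits

Cross-check via I(X;Y) = H(X) + H(Y) - H(X,Y): computing H(Y) from the column sums and H(X,Y) from the 6 cells in the same way gives H(Y) = 1.3646 bits and H(X,Y) = 2.0822 bits, so
I(X;Y) = 0.9295 + 1.3646 - 2.0822 = 0.2119 bits ✓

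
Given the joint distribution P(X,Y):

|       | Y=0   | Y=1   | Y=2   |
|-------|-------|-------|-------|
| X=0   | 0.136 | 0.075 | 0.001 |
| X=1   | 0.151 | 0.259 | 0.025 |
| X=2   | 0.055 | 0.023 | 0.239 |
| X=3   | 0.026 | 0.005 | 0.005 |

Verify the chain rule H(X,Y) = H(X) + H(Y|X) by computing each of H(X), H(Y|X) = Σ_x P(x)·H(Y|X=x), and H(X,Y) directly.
H(X) = 1.6949 bits, H(Y|X) = 1.0986 bits, H(X,Y) = 2.7935 bits

Marginal of X (row sums):
  P(X=0) = 0.136 + 0.075 + 0.001 = 0.212
  P(X=1) = 0.151 + 0.259 + 0.025 = 0.435
  P(X=2) = 0.055 + 0.023 + 0.239 = 0.317
  P(X=3) = 0.026 + 0.005 + 0.005 = 0.036
H(X) = -[0.212·log₂(0.212) + 0.435·log₂(0.435) + 0.317·log₂(0.317) + 0.036·log₂(0.036)]
  = 0.47443 + 0.52240 + 0.52541 + 0.17265 = 1.6949 bits

H(Y|X) = Σ_x P(x)·H(Y|X=x):
  X=0: P(X=0) = 0.212, P(Y|X=0) = (34/53, 75/212, 1/212) → H(Y|X=0) = 0.97765
  X=1: P(X=1) = 0.435, P(Y|X=1) = (151/435, 259/435, 5/87) → H(Y|X=1) = 1.21212
  X=2: P(X=2) = 0.317, P(Y|X=2) = (55/317, 23/317, 239/317) → H(Y|X=2) = 1.02025
  X=3: P(X=3) = 0.036, P(Y|X=3) = (13/18, 5/36, 5/36) → H(Y|X=3) = 1.13018
H(Y|X) = 0.212·0.97765 + 0.435·1.21212 + 0.317·1.02025 + 0.036·1.13018 = 1.0986 bits

H(X,Y) = -Σ_{x,y} P(x,y) log₂ P(x,y). Per-cell terms -P(x,y)·log₂P(x,y):
  X=0: 0.39145, 0.28027, 0.00997
  X=1: 0.41183, 0.50478, 0.13305
  X=2: 0.23014, 0.12517, 0.49352
  X=3: 0.13690, 0.03822, 0.03822
Sum of the 12 terms: H(X,Y) = 2.7935 bits

Chain rule check:
  H(X) + H(Y|X) = 1.6949 + 1.0986 = 2.7935 bits
  H(X,Y) = 2.7935 bits
✓ Chain rule verified.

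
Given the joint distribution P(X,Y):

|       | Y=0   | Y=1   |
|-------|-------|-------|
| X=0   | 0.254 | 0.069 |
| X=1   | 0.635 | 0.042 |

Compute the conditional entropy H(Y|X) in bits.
0.4688 bits

H(Y|X) = H(X,Y) - H(X)

H(X,Y) = -Σ_{x,y} P(x,y) log₂ P(x,y). Per-cell terms -P(x,y)·log₂P(x,y):
  X=0: 0.502183, 0.266151
  X=1: 0.416034, 0.192086
Sum of the 4 terms: H(X,Y) = 1.37645 bits

Marginal of X (row sums):
  P(X=0) = 0.254 + 0.069 = 0.323
  P(X=1) = 0.635 + 0.042 = 0.677
H(X) = -[0.323·log₂(0.323) + 0.677·log₂(0.677)]
  = 0.526617 + 0.380997 = 0.90761 bits

H(Y|X) = H(X,Y) - H(X) = 1.37645 - 0.90761 = 0.4688 bits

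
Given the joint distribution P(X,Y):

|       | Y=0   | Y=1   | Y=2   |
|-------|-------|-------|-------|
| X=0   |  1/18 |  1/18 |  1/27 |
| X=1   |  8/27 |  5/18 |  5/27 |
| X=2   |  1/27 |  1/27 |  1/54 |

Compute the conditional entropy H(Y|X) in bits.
1.5544 bits

H(Y|X) = H(X,Y) - H(X)

H(X,Y) = -Σ_{x,y} P(x,y) log₂ P(x,y). Per-cell terms -P(x,y)·log₂P(x,y):
  X=0: 0.2317, 0.2317, 0.1761
  X=1: 0.5200, 0.5133, 0.4505
  X=2: 0.1761, 0.1761, 0.1066
Sum of the 9 terms: H(X,Y) = 2.5821 bits

Marginal of X (row sums):
  P(X=0) = 1/18 + 1/18 + 1/27 = 4/27
  P(X=1) = 8/27 + 5/18 + 5/27 = 41/54
  P(X=2) = 1/27 + 1/27 + 1/54 = 5/54
H(X) = -[(4/27)·log₂(4/27) + (41/54)·log₂(41/54) + (5/54)·log₂(5/54)]
  = 0.4081 + 0.3017 + 0.3179 = 1.0277 bits

H(Y|X) = H(X,Y) - H(X) = 2.5821 - 1.0277 = 1.5544 bits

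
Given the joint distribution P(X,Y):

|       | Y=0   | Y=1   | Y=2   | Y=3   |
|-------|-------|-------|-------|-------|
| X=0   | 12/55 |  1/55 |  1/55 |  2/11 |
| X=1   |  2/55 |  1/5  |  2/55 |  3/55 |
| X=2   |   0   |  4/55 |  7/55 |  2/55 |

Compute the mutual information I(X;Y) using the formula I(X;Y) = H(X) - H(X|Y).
0.5154 bits

I(X;Y) = H(X) - H(X|Y)

Marginal of X (row sums):
  P(X=0) = 12/55 + 1/55 + 1/55 + 2/11 = 24/55
  P(X=1) = 2/55 + 1/5 + 2/55 + 3/55 = 18/55
  P(X=2) = 0 + 4/55 + 7/55 + 2/55 = 13/55
H(X) = -[(24/55)·log₂(24/55) + (18/55)·log₂(18/55) + (13/55)·log₂(13/55)]
  = 0.52206 + 0.52738 + 0.49185 = 1.5413 bits

Marginal of Y (column sums):
  P(Y=0) = 12/55 + 2/55 + 0 = 14/55
  P(Y=1) = 1/55 + 1/5 + 4/55 = 16/55
  P(Y=2) = 1/55 + 2/55 + 7/55 = 2/11
  P(Y=3) = 2/11 + 3/55 + 2/55 = 3/11
H(X|Y) = Σ_y P(y)·H(X|Y=y):
  Y=0: P(Y=0) = 14/55, P(X|Y=0) = (6/7, 1/7, 0) → H(X|Y=0) = 0.59167
  Y=1: P(Y=1) = 16/55, P(X|Y=1) = (1/16, 11/16, 1/4) → H(X|Y=1) = 1.12164
  Y=2: P(Y=2) = 2/11, P(X|Y=2) = (1/10, 1/5, 7/10) → H(X|Y=2) = 1.15678
  Y=3: P(Y=3) = 3/11, P(X|Y=3) = (2/3, 1/5, 2/15) → H(X|Y=3) = 1.24195
H(X|Y) = (14/55)·0.59167 + (16/55)·1.12164 + (2/11)·1.15678 + (3/11)·1.24195 = 1.0259 bits

I(X;Y) = H(X) - H(X|Y) = 1.5413 - 1.0259 = 0.5154 bits

Cross-check via I(X;Y) = H(X) + H(Y) - H(X,Y): computing H(Y) from the column sums and H(X,Y) from the 12 cells in the same way gives H(Y) = 1.9791 bits and H(X,Y) = 3.0050 bits, so
I(X;Y) = 1.5413 + 1.9791 - 3.0050 = 0.5154 bits ✓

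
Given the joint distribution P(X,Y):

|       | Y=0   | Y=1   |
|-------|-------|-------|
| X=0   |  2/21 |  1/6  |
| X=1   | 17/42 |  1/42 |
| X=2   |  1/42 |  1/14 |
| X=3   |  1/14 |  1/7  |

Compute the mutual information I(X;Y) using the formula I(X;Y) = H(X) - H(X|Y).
0.3193 bits

I(X;Y) = H(X) - H(X|Y)

Marginal of X (row sums):
  P(X=0) = 2/21 + 1/6 = 11/42
  P(X=1) = 17/42 + 1/42 = 3/7
  P(X=2) = 1/42 + 1/14 = 2/21
  P(X=3) = 1/14 + 1/7 = 3/14
H(X) = -[(11/42)·log₂(11/42) + (3/7)·log₂(3/7) + (2/21)·log₂(2/21) + (3/14)·log₂(3/14)]
  = 0.50623 + 0.52388 + 0.32308 + 0.47623 = 1.8294 bits

Marginal of Y (column sums):
  P(Y=0) = 2/21 + 17/42 + 1/42 + 1/14 = 25/42
  P(Y=1) = 1/6 + 1/42 + 1/14 + 1/7 = 17/42
H(X|Y) = Σ_y P(y)·H(X|Y=y):
  Y=0: P(Y=0) = 25/42, P(X|Y=0) = (4/25, 17/25, 1/25, 3/25) → H(X|Y=0) = 1.35419
  Y=1: P(Y=1) = 17/42, P(X|Y=1) = (7/17, 1/17, 3/17, 6/17) → H(X|Y=1) = 1.73945
H(X|Y) = (25/42)·1.35419 + (17/42)·1.73945 = 1.5101 bits

I(X;Y) = H(X) - H(X|Y) = 1.8294 - 1.5101 = 0.3193 bits

Cross-check via I(X;Y) = H(X) + H(Y) - H(X,Y): computing H(Y) from the column sums and H(X,Y) from the 8 cells in the same way gives H(Y) = 0.9737 bits and H(X,Y) = 2.4838 bits, so
I(X;Y) = 1.8294 + 0.9737 - 2.4838 = 0.3193 bits ✓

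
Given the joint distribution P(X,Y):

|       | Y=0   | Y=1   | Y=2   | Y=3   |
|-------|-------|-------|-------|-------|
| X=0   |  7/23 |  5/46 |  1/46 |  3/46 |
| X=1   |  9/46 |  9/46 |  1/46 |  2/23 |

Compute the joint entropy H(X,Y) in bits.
2.5947 bits

H(X,Y) = -Σ_{x,y} P(x,y) log₂ P(x,y). Per-cell terms -P(x,y)·log₂P(x,y):
  X=0: 0.52232, 0.34800, 0.12008, 0.25687
  X=1: 0.46049, 0.46049, 0.12008, 0.30640
Sum of the 8 terms: H(X,Y) = 2.5947 bits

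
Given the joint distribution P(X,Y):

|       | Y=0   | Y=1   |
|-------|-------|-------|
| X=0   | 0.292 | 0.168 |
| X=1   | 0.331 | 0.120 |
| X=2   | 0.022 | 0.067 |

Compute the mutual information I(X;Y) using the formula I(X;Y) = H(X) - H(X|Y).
0.0541 bits

I(X;Y) = H(X) - H(X|Y)

Marginal of X (row sums):
  P(X=0) = 0.292 + 0.168 = 0.460
  P(X=1) = 0.331 + 0.120 = 0.451
  P(X=2) = 0.022 + 0.067 = 0.089
H(X) = -[0.460·log₂(0.460) + 0.451·log₂(0.451) + 0.089·log₂(0.089)]
  = 0.51534 + 0.51811 + 0.31061 = 1.34406 bits

Marginal of Y (column sums):
  P(Y=0) = 0.292 + 0.331 + 0.022 = 0.645
  P(Y=1) = 0.168 + 0.120 + 0.067 = 0.355
H(X|Y) = Σ_y P(y)·H(X|Y=y):
  Y=0: P(Y=0) = 0.645, P(X|Y=0) = (292/645, 331/645, 22/645) → H(X|Y=0) = 1.17775
  Y=1: P(Y=1) = 0.355, P(X|Y=1) = (168/355, 24/71, 67/355) → H(X|Y=1) = 1.49375
H(X|Y) = 0.645·1.17775 + 0.355·1.49375 = 1.28993 bits

I(X;Y) = H(X) - H(X|Y) = 1.34406 - 1.28993 = 0.0541 bits

Cross-check via I(X;Y) = H(X) + H(Y) - H(X,Y): computing H(Y) from the column sums and H(X,Y) from the 6 cells in the same way gives H(Y) = 0.93845 bits and H(X,Y) = 2.22839 bits, so
I(X;Y) = 1.34406 + 0.93845 - 2.22839 = 0.0541 bits ✓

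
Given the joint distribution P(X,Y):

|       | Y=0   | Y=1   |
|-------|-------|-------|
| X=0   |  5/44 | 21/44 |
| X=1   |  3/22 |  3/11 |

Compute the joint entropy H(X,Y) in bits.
1.7690 bits

H(X,Y) = -Σ_{x,y} P(x,y) log₂ P(x,y). Per-cell terms -P(x,y)·log₂P(x,y):
  X=0: 0.3565, 0.5093
  X=1: 0.3920, 0.5112
Sum of the 4 terms: H(X,Y) = 1.7690 bits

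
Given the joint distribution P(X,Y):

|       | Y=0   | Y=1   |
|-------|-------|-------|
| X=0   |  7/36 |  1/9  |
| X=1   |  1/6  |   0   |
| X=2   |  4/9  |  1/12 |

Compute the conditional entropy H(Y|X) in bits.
0.6211 bits

H(Y|X) = H(X,Y) - H(X)

H(X,Y) = -Σ_{x,y} P(x,y) log₂ P(x,y). Per-cell terms -P(x,y)·log₂P(x,y):
  X=0: 0.4593886, 0.3522139
  X=1: 0.4308271, 0.0000000
  X=2: 0.5199667, 0.2987469
  (cells with P = 0 contribute 0)
Sum of the 6 terms: H(X,Y) = 2.061143 bits

Marginal of X (row sums):
  P(X=0) = 7/36 + 1/9 = 11/36
  P(X=1) = 1/6 + 0 = 1/6
  P(X=2) = 4/9 + 1/12 = 19/36
H(X) = -[(11/36)·log₂(11/36) + (1/6)·log₂(1/6) + (19/36)·log₂(19/36)]
  = 0.5226508 + 0.4308271 + 0.4866098 = 1.440088 bits

H(Y|X) = H(X,Y) - H(X) = 2.061143 - 1.440088 = 0.6211 bits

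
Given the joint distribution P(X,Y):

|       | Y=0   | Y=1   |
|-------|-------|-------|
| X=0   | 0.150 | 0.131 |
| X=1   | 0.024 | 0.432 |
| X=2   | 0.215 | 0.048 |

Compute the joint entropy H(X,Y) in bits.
2.1340 bits

H(X,Y) = -Σ_{x,y} P(x,y) log₂ P(x,y). Per-cell terms -P(x,y)·log₂P(x,y):
  X=0: 0.41054, 0.38414
  X=1: 0.12914, 0.52311
  X=2: 0.47678, 0.21028
Sum of the 6 terms: H(X,Y) = 2.1340 bits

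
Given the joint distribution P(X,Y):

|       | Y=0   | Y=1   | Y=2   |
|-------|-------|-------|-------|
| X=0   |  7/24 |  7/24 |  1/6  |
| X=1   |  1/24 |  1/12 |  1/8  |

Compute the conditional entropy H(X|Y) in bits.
0.7551 bits

H(X|Y) = H(X,Y) - H(Y)

H(X,Y) = -Σ_{x,y} P(x,y) log₂ P(x,y). Per-cell terms -P(x,y)·log₂P(x,y):
  X=0: 0.518469, 0.518469, 0.430827
  X=1: 0.191040, 0.298747, 0.375000
Sum of the 6 terms: H(X,Y) = 2.33255 bits

Marginal of Y (column sums):
  P(Y=0) = 7/24 + 1/24 = 1/3
  P(Y=1) = 7/24 + 1/12 = 3/8
  P(Y=2) = 1/6 + 1/8 = 7/24
H(Y) = -[(1/3)·log₂(1/3) + (3/8)·log₂(3/8) + (7/24)·log₂(7/24)]
  = 0.528321 + 0.530639 + 0.518469 = 1.57743 bits

H(X|Y) = H(X,Y) - H(Y) = 2.33255 - 1.57743 = 0.7551 bits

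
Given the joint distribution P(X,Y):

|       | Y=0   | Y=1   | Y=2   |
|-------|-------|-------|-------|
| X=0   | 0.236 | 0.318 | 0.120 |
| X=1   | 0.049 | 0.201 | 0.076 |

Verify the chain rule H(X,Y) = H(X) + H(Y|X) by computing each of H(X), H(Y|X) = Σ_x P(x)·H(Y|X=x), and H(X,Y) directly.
H(X) = 0.9108 bits, H(Y|X) = 1.4345 bits, H(X,Y) = 2.3453 bits

Marginal of X (row sums):
  P(X=0) = 0.236 + 0.318 + 0.120 = 0.674
  P(X=1) = 0.049 + 0.201 + 0.076 = 0.326
H(X) = -[0.674·log₂(0.674) + 0.326·log₂(0.326)]
  = 0.38363 + 0.52716 = 0.9108 bits

H(Y|X) = Σ_x P(x)·H(Y|X=x):
  X=0: P(X=0) = 0.674, P(Y|X=0) = (118/337, 159/337, 60/337) → H(Y|X=0) = 1.48469
  X=1: P(X=1) = 0.326, P(Y|X=1) = (49/326, 201/326, 38/163) → H(Y|X=1) = 1.33086
H(Y|X) = 0.674·1.48469 + 0.326·1.33086 = 1.4345 bits

H(X,Y) = -Σ_{x,y} P(x,y) log₂ P(x,y). Per-cell terms -P(x,y)·log₂P(x,y):
  X=0: 0.49162, 0.52562, 0.36707
  X=1: 0.21320, 0.46526, 0.28256
Sum of the 6 terms: H(X,Y) = 2.3453 bits

Chain rule check:
  H(X) + H(Y|X) = 0.9108 + 1.4345 = 2.3453 bits
  H(X,Y) = 2.3453 bits
✓ Chain rule verified.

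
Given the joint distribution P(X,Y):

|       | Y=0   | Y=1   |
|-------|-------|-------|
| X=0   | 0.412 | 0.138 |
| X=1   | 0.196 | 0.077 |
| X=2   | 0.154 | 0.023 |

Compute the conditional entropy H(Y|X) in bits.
0.7799 bits

H(Y|X) = H(X,Y) - H(X)

H(X,Y) = -Σ_{x,y} P(x,y) log₂ P(x,y). Per-cell terms -P(x,y)·log₂P(x,y):
  X=0: 0.5271, 0.3943
  X=1: 0.4608, 0.2848
  X=2: 0.4156, 0.1252
Sum of the 6 terms: H(X,Y) = 2.2078 bits

Marginal of X (row sums):
  P(X=0) = 0.412 + 0.138 = 0.550
  P(X=1) = 0.196 + 0.077 = 0.273
  P(X=2) = 0.154 + 0.023 = 0.177
H(X) = -[0.550·log₂(0.550) + 0.273·log₂(0.273) + 0.177·log₂(0.177)]
  = 0.4744 + 0.5113 + 0.4422 = 1.4279 bits

H(Y|X) = H(X,Y) - H(X) = 2.2078 - 1.4279 = 0.7799 bits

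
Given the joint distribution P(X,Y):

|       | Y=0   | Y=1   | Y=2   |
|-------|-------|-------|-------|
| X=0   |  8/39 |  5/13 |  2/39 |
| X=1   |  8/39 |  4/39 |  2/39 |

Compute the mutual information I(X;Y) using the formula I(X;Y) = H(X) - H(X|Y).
0.0673 bits

I(X;Y) = H(X) - H(X|Y)

Marginal of X (row sums):
  P(X=0) = 8/39 + 5/13 + 2/39 = 25/39
  P(X=1) = 8/39 + 4/39 + 2/39 = 14/39
H(X) = -[(25/39)·log₂(25/39) + (14/39)·log₂(14/39)]
  = 0.41125 + 0.53058 = 0.94183 bits

Marginal of Y (column sums):
  P(Y=0) = 8/39 + 8/39 = 16/39
  P(Y=1) = 5/13 + 4/39 = 19/39
  P(Y=2) = 2/39 + 2/39 = 4/39
H(X|Y) = Σ_y P(y)·H(X|Y=y):
  Y=0: P(Y=0) = 16/39, P(X|Y=0) = (1/2, 1/2) → H(X|Y=0) = 1.00000
  Y=1: P(Y=1) = 19/39, P(X|Y=1) = (15/19, 4/19) → H(X|Y=1) = 0.74249
  Y=2: P(Y=2) = 4/39, P(X|Y=2) = (1/2, 1/2) → H(X|Y=2) = 1.00000
H(X|Y) = (16/39)·1.00000 + (19/39)·0.74249 + (4/39)·1.00000 = 0.87455 bits

I(X;Y) = H(X) - H(X|Y) = 0.94183 - 0.87455 = 0.0673 bits

Cross-check via I(X;Y) = H(X) + H(Y) - H(X,Y): computing H(Y) from the column sums and H(X,Y) from the 6 cells in the same way gives H(Y) = 1.36975 bits and H(X,Y) = 2.24429 bits, so
I(X;Y) = 0.94183 + 1.36975 - 2.24429 = 0.0673 bits ✓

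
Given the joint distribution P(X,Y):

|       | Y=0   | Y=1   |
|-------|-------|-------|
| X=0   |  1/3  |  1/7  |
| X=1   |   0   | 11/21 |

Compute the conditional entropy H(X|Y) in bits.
0.4997 bits

H(X|Y) = H(X,Y) - H(Y)

H(X,Y) = -Σ_{x,y} P(x,y) log₂ P(x,y). Per-cell terms -P(x,y)·log₂P(x,y):
  X=0: 0.52832, 0.40105
  X=1: 0.00000, 0.48865
  (cells with P = 0 contribute 0)
Sum of the 4 terms: H(X,Y) = 1.4180 bits

Marginal of Y (column sums):
  P(Y=0) = 1/3 + 0 = 1/3
  P(Y=1) = 1/7 + 11/21 = 2/3
H(Y) = -[(1/3)·log₂(1/3) + (2/3)·log₂(2/3)]
  = 0.52832 + 0.38998 = 0.9183 bits

H(X|Y) = H(X,Y) - H(Y) = 1.4180 - 0.9183 = 0.4997 bits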